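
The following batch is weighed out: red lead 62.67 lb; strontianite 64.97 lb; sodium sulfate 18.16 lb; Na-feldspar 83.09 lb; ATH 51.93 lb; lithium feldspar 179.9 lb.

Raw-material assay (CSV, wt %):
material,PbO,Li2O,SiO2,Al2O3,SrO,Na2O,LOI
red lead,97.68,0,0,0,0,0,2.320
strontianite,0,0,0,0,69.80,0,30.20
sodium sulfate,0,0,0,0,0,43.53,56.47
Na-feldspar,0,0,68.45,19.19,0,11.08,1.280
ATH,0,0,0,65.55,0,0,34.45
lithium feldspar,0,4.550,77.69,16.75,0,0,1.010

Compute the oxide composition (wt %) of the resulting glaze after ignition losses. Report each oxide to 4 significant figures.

The whole derivation maintains full float precision through the solve. Intermediates appear rounded to 4 significant figures within the worked lines; a single rounding yields each reported number. All derived quantities are computed in full precision (glass mass, totals, LOI, yield, the six compositions) from the batch weights for 408.6 lb of glass as given in either problem or answer.
What the batch supplies per oxide:
  PbO: 62.67·0.9768 = 61.22 lb
  Li2O: 179.9·0.04550 = 8.185 lb
  SiO2: 83.09·0.6845 + 179.9·0.7769 = 196.6 lb
  Al2O3: 83.09·0.1919 + 51.93·0.6555 + 179.9·0.1675 = 80.12 lb
  SrO: 64.97·0.6980 = 45.35 lb
  Na2O: 18.16·0.4353 + 83.09·0.1108 = 17.11 lb
LOI: 62.67·0.02320 + 64.97·0.3020 + 18.16·0.5647 + 83.09·0.01280 + 51.93·0.3445 + 179.9·0.01010 = 52.10 lb
Glass mass = batch − LOI = 460.7 − 52.10 = 408.6 lb (the oxide masses sum to this)
each wt % is 100 × oxide ÷ glass

Glass mass = 408.6 lb (batch 460.7 − LOI 52.10).
Composition: PbO 14.98%, Li2O 2.003%, SiO2 48.12%, Al2O3 19.61%, SrO 11.10%, Na2O 4.188%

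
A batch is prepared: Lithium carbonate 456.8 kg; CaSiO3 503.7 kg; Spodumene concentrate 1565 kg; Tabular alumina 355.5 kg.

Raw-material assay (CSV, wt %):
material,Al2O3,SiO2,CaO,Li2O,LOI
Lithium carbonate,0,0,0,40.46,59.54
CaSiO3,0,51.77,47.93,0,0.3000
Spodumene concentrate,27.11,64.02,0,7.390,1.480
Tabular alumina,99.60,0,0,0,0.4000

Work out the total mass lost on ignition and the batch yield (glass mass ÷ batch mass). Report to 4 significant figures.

LOI loss = 298.1 kg; glass = 2583 kg; yield = 89.65%

Values along the way appear, with 4-significant-digit rounding, at each printed step; each numeric step keeps exact precision through the solve. A single rounding yields every reported value — derived quantities are carried at full float precision (the yield, the four compositions, glass mass, totals, ignition loss) from the batch weights on 2583 kg of glass as written in either problem or answer.
Material-by-material LOI:
  Lithium carbonate: 456.8 × 0.5954 = 272.0 kg
  CaSiO3: 503.7 × 0.003000 = 1.511 kg
  Spodumene concentrate: 1565 × 0.01480 = 23.16 kg
  Tabular alumina: 355.5 × 0.004000 = 1.422 kg
Total LOI = 298.1 kg
Glass = batch − LOI = 2881 − 298.1 = 2583 kg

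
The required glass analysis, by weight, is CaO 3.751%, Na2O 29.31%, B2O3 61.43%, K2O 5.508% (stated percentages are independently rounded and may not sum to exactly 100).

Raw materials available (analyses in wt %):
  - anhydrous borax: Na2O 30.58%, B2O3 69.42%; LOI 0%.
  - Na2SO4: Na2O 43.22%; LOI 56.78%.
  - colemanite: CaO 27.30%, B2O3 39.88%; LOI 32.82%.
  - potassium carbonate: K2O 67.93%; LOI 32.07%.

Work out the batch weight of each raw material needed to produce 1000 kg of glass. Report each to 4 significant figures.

Batch per 1000 kg glass:
  anhydrous borax: 806.0 kg
  Na2SO4: 107.9 kg
  colemanite: 137.4 kg
  potassium carbonate: 81.08 kg
Total batch = 1132 kg; LOI loss = 132.4 kg; yield = 88.31%

The working math carries exact precision throughout; the intermediate values are displayed with 4-significant-figure rounding within the worked lines; every reported value carries a single rounding — derived quantities are computed at exact precision (LOI, the totals, the yield, the four compositions, glass mass) starting from the weights on 1000 kg of glass, as written in problem or answer.
Per-oxide target masses for 1000 kg glass:
  CaO: 3.751% × 1000 = 37.51 kg
  Na2O: 29.31% × 1000 = 293.1 kg
  B2O3: 61.43% × 1000 = 614.3 kg
  K2O: 5.508% × 1000 = 55.08 kg
A balance pass over the oxides, using the reported weights, under the basis named above (sums match the target masses exact up to rounding of places):
  CaO: 137.4·0.2730 = 37.51 kg (target 37.51 kg)
  Na2O: 806.0·0.3058 + 107.9·0.4322 = 293.1 kg (target 293.1 kg)
  B2O3: 806.0·0.6942 + 137.4·0.3988 = 614.3 kg (target 614.3 kg)
  K2O: 81.08·0.6793 = 55.08 kg (target 55.08 kg)
Glass-mass bookkeeping: total charge less LOI = 1000 kg (targets for the oxides total 1000 kg; basis as stated: 1000 kg — any gap is answer rounding).
Batch total: Σ batch = 1132 kg; ignition loss, Σ(batch × LOI) = 132.4 kg; yield = glass ÷ total batch = 88.31%.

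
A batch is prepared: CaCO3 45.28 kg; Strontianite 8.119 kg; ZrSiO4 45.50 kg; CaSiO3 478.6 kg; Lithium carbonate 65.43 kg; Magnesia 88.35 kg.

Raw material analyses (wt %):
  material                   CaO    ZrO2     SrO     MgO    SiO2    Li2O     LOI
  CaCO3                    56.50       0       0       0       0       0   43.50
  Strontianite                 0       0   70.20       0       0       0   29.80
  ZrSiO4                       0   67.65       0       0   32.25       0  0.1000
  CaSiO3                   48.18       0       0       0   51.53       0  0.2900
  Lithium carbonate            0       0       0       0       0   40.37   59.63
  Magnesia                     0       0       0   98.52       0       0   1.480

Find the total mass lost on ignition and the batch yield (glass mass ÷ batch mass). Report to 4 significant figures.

In-progress results are printed rounded to four significant figures as written — every computation holds full precision in all steps. Every reported number takes a single rounding; the derived quantities, including ignition loss, the totals, glass mass, yield, six oxide percentages, are carried starting from the weights per 667.4 kg of glass at full precision exactly as printed in question or answer.
LOI of each material in turn:
  CaCO3: 45.28 × 0.4350 = 19.70 kg
  Strontianite: 8.119 × 0.2980 = 2.419 kg
  ZrSiO4: 45.50 × 0.001000 = 0.04550 kg
  CaSiO3: 478.6 × 0.002900 = 1.388 kg
  Lithium carbonate: 65.43 × 0.5963 = 39.02 kg
  Magnesia: 88.35 × 0.01480 = 1.308 kg
Total LOI = 63.87 kg
Glass = batch − LOI = 731.3 − 63.87 = 667.4 kg

LOI loss = 63.87 kg; glass = 667.4 kg; yield = 91.27%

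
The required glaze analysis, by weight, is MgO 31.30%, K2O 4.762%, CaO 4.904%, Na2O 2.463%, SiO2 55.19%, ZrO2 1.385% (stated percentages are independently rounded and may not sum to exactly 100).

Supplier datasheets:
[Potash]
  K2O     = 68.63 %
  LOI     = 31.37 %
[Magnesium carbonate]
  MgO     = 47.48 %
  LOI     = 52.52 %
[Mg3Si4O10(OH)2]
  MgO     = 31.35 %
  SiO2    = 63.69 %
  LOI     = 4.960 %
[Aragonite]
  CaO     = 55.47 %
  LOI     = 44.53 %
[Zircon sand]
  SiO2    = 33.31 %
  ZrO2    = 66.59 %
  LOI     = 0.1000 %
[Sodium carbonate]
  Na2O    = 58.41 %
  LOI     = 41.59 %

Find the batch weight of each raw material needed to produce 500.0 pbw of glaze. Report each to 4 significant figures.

The intermediate values are printed rounded to 4 significant digits — the whole derivation carries exact precision throughout; every reported figure undergoes a single rounding; all derived quantities, which include six oxide percentages, net glass mass, the yield, the totals, LOI, are rebuilt at full precision, as given in problem or answer, starting from the weights on 500.0 pbw of glass.
Oxide-by-oxide targets in 500.0 pbw glaze:
  MgO: 31.30% × 500.0 = 156.5 pbw
  K2O: 4.762% × 500.0 = 23.81 pbw
  CaO: 4.904% × 500.0 = 24.52 pbw
  Na2O: 2.463% × 500.0 = 12.32 pbw
  SiO2: 55.19% × 500.0 = 276.0 pbw
  ZrO2: 1.385% × 500.0 = 6.925 pbw
A balance pass over the oxides, with the batch weights as given, relative to the basis at hand (target by target, the sums agree up to rounding of the answer):
  MgO: 47.12·0.4748 + 427.8·0.3135 = 156.5 pbw (target 156.5 pbw)
  K2O: 34.69·0.6863 = 23.81 pbw (target 23.81 pbw)
  CaO: 44.20·0.5547 = 24.52 pbw (target 24.52 pbw)
  Na2O: 21.08·0.5841 = 12.31 pbw (target 12.32 pbw)
  SiO2: 427.8·0.6369 + 10.40·0.3331 = 275.9 pbw (target 276.0 pbw)
  ZrO2: 10.40·0.6659 = 6.925 pbw (target 6.925 pbw)
Glass-mass sanity pass: batch Σ − ignition loss = 500.0 pbw (the targets, summed, come to 500.0 pbw; versus the stated basis of 500.0 pbw — rounding explains the deltas).
Summing the batch: Σ batch = 585.3 pbw; LOI loss = Σ batch·LOI = 85.31 pbw; yield, glass over the total, = 85.42%.

Batch per 500.0 pbw glaze:
  Potash: 34.69 pbw
  Magnesium carbonate: 47.12 pbw
  Mg3Si4O10(OH)2: 427.8 pbw
  Aragonite: 44.20 pbw
  Zircon sand: 10.40 pbw
  Sodium carbonate: 21.08 pbw
Total batch = 585.3 pbw; LOI loss = 85.31 pbw; yield = 85.42%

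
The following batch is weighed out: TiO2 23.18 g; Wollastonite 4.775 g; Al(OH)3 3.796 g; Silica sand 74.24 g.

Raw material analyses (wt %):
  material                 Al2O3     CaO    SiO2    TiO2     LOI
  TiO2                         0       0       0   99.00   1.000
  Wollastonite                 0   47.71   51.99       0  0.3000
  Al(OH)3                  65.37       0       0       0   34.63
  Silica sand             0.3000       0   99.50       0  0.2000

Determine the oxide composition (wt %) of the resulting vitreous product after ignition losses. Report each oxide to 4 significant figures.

All arithmetic maintains exact precision all the way through; working values appear rounded to four significant digits in the printout. Each reported number receives exactly one rounding — all derived quantities, which include glass mass, totals, four oxide percentages, LOI, yield, are recomputed in full precision, as given in problem or answer, from the weighed amounts for 104.3 g of glass.
Per-oxide mass from batch:
  Al2O3: 3.796·0.6537 + 74.24·0.003000 = 2.704 g
  CaO: 4.775·0.4771 = 2.278 g
  SiO2: 4.775·0.5199 + 74.24·0.9950 = 76.35 g
  TiO2: 23.18·0.9900 = 22.95 g
LOI: 23.18·0.01000 + 4.775·0.003000 + 3.796·0.3463 + 74.24·0.002000 = 1.709 g
Glass mass = batch − LOI = 106.0 − 1.709 = 104.3 g (consistent with Σ oxide mass)
each oxide over glass, ×100, is wt %

Glass mass = 104.3 g (batch 106.0 − LOI 1.709).
Composition: Al2O3 2.593%, CaO 2.185%, SiO2 73.22%, TiO2 22.01%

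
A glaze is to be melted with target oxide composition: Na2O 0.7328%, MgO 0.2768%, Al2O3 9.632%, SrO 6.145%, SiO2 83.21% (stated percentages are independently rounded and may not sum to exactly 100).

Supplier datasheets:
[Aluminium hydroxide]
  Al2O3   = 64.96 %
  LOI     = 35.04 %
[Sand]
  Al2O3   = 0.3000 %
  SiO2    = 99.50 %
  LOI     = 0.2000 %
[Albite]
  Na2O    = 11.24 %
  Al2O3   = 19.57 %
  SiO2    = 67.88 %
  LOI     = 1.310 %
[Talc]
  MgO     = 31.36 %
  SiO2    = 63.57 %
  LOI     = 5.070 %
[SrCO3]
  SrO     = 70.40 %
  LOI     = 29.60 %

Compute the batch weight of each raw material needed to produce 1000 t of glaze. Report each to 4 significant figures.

Batch per 1000 t glaze:
  Aluminium hydroxide: 125.0 t
  Sand: 786.2 t
  Albite: 65.20 t
  Talc: 8.827 t
  SrCO3: 87.29 t
Total batch = 1073 t; LOI loss = 72.51 t; yield = 93.24%

Intermediates appear (rounded to four significant digits) in the working — full precision is maintained at all times. Exactly one rounding lands on every reported number. All derived quantities (LOI, the five compositions, glass mass, yield, totals) are rebuilt from the weighed amounts for 1000 t of glass at exact precision, as given in the question or the answer.
Oxide-by-oxide targets in 1000 t glaze:
  Na2O: 0.7328% × 1000 = 7.328 t
  MgO: 0.2768% × 1000 = 2.768 t
  Al2O3: 9.632% × 1000 = 96.32 t
  SrO: 6.145% × 1000 = 61.45 t
  SiO2: 83.21% × 1000 = 832.1 t
Mass-balance tally per oxide working from each reported weight, under the basis named above (each sum matches its target mass net of answer rounding effects):
  Na2O: 65.20·0.1124 = 7.328 t (target 7.328 t)
  MgO: 8.827·0.3136 = 2.768 t (target 2.768 t)
  Al2O3: 125.0·0.6496 + 786.2·0.003000 + 65.20·0.1957 = 96.32 t (target 96.32 t)
  SrO: 87.29·0.7040 = 61.45 t (target 61.45 t)
  SiO2: 786.2·0.9950 + 65.20·0.6788 + 8.827·0.6357 = 832.1 t (target 832.1 t)
Glass mass check: the batch minus its LOI: 1000 t (the targets, summed, come to 1000 t; with the basis standing at 1000 t — rounding explains the deltas).
Adding the batch up: Σ batch = 1073 t; loss to ignition Σ batch·LOI = 72.51 t; yield: glass divided by total = 93.24%.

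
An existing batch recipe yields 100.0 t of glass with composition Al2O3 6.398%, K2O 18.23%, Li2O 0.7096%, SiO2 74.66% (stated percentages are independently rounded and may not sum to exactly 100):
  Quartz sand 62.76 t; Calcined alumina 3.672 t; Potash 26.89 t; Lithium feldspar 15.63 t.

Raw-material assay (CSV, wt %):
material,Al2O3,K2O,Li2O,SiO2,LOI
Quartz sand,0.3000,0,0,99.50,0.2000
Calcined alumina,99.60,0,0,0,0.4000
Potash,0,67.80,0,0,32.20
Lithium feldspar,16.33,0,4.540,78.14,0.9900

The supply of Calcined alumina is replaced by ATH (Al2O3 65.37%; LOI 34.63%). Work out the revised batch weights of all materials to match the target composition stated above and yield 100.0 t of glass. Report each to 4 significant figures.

The working math holds exact precision all the way through — mid-chain values appear, rounded to 4 significant digits, across the worked steps. Exactly one rounding is applied to each reported value — the derived quantities are rebuilt in exact precision (the totals, the yield, glass mass, four oxide percentages, ignition loss) using the weight values per 100.0 t of glass as they appear in problem or answer.
Target masses of each oxide per 100.0 t glass:
  Al2O3: 6.398% × 100.0 = 6.398 t
  K2O: 18.23% × 100.0 = 18.23 t
  Li2O: 0.7096% × 100.0 = 0.7096 t
  SiO2: 74.66% × 100.0 = 74.66 t
Per-oxide balance check working from each reported weight, per the basis as stated (every target is met by its sum given rounding of the digits):
  Al2O3: 62.76·0.003000 + 5.595·0.6537 + 15.63·0.1633 = 6.398 t (target 6.398 t)
  K2O: 26.89·0.6780 = 18.23 t (target 18.23 t)
  Li2O: 15.63·0.04540 = 0.7096 t (target 0.7096 t)
  SiO2: 62.76·0.9950 + 15.63·0.7814 = 74.66 t (target 74.66 t)
The glass-mass cross-check: the batch minus its LOI: 100.0 t (the Σ of target masses is 100.0 t; with the basis standing at 100.0 t — rounding explains the deltas).
Total batch = Σ batch = 110.9 t; the LOI term Σ batch·LOI equals 10.88 t; yield = glass ÷ total batch = 90.19%.

Revised batch per 100.0 t glass:
  Quartz sand: 62.76 t
  ATH: 5.595 t
  Potash: 26.89 t
  Lithium feldspar: 15.63 t
Total batch = 110.9 t; LOI loss = 10.88 t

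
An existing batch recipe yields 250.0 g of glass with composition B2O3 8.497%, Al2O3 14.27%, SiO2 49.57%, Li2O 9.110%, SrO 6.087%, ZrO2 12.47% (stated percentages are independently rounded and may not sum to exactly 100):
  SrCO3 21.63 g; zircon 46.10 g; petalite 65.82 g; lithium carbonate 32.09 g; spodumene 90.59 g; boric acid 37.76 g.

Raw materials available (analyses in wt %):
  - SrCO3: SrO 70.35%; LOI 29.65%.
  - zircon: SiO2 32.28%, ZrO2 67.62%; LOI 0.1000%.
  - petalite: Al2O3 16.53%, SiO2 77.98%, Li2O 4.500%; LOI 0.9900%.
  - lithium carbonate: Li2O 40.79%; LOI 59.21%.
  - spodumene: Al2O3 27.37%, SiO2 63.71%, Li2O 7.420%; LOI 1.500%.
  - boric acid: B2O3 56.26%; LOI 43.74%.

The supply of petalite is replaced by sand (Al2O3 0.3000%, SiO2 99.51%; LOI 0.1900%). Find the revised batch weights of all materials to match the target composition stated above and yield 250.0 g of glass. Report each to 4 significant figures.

All internal work carries exact precision through the solve — in-progress results are rounded to 4 significant digits when quoted. A single rounding completes every reported value — all derived quantities are recomputed at full precision (LOI, net glass mass, yield, the six compositions, the totals) from the batch weights for 250.0 g of glass, as set out in either problem or answer.
Oxide-by-oxide targets in 250.0 g glass:
  B2O3: 8.497% × 250.0 = 21.24 g
  Al2O3: 14.27% × 250.0 = 35.67 g
  SiO2: 49.57% × 250.0 = 123.9 g
  Li2O: 9.110% × 250.0 = 22.78 g
  SrO: 6.087% × 250.0 = 15.22 g
  ZrO2: 12.47% × 250.0 = 31.18 g
Balance tally, oxide-wise, given the weights on record, relative to the basis at hand (every target is met by its sum inside rounding margins):
  B2O3: 37.76·0.5626 = 21.24 g (target 21.24 g)
  Al2O3: 26.31·0.003000 + 130.1·0.2737 = 35.69 g (target 35.67 g)
  SiO2: 46.10·0.3228 + 26.31·0.9951 + 130.1·0.6371 = 123.9 g (target 123.9 g)
  Li2O: 32.18·0.4079 + 130.1·0.07420 = 22.78 g (target 22.78 g)
  SrO: 21.63·0.7035 = 15.22 g (target 15.22 g)
  ZrO2: 46.10·0.6762 = 31.17 g (target 31.18 g)
Glass-mass sanity pass: whole batch net of LOI = 250.0 g (per-oxide target masses sum to 250.0 g; basis as stated: 250.0 g — a pure rounding effect).
Batch total: Σ batch = 294.1 g; LOI removed, Σ of batch·LOI: 44.03 g; yield = glass ÷ total batch = 85.03%.

Revised batch per 250.0 g glass:
  SrCO3: 21.63 g
  zircon: 46.10 g
  sand: 26.31 g
  lithium carbonate: 32.18 g
  spodumene: 130.1 g
  boric acid: 37.76 g
Total batch = 294.1 g; LOI loss = 44.03 g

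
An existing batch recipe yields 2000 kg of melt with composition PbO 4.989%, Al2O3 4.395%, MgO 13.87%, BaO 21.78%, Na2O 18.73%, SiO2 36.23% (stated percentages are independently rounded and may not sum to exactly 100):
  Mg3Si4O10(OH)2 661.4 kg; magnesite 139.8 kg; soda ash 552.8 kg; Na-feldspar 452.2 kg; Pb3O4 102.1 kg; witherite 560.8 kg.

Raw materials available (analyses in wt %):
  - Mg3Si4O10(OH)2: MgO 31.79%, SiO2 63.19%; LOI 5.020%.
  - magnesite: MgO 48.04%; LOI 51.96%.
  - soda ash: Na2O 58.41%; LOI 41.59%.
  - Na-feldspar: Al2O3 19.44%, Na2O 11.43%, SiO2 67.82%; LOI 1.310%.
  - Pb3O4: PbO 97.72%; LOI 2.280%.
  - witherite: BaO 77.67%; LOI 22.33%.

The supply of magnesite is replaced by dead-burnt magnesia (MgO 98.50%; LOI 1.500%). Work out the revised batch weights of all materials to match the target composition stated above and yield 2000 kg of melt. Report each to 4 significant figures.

Revised batch per 2000 kg melt:
  Mg3Si4O10(OH)2: 661.4 kg
  dead-burnt magnesia: 68.16 kg
  soda ash: 552.8 kg
  Na-feldspar: 452.2 kg
  Pb3O4: 102.1 kg
  witherite: 560.8 kg
Total batch = 2397 kg; LOI loss = 397.6 kg

In-progress results are printed rounded to four significant digits alongside each step; the working math carries exact precision at all times; every reported value is rounded once only; all derived quantities (the totals, the yield, ignition loss, glass mass, six oxide percentages) are recomputed in exact precision using the weight values for 2000 kg of glass exactly as printed in the problem or the answer.
The oxide mass targets at 2000 kg melt:
  PbO: 4.989% × 2000 = 99.78 kg
  Al2O3: 4.395% × 2000 = 87.90 kg
  MgO: 13.87% × 2000 = 277.4 kg
  BaO: 21.78% × 2000 = 435.6 kg
  Na2O: 18.73% × 2000 = 374.6 kg
  SiO2: 36.23% × 2000 = 724.6 kg
Checking each oxide sum applying the batch weights above, versus the basis set out (each sum matches its target mass given rounding of the digits):
  PbO: 102.1·0.9772 = 99.77 kg (target 99.78 kg)
  Al2O3: 452.2·0.1944 = 87.91 kg (target 87.90 kg)
  MgO: 661.4·0.3179 + 68.16·0.9850 = 277.4 kg (target 277.4 kg)
  BaO: 560.8·0.7767 = 435.6 kg (target 435.6 kg)
  Na2O: 552.8·0.5841 + 452.2·0.1143 = 374.6 kg (target 374.6 kg)
  SiO2: 661.4·0.6319 + 452.2·0.6782 = 724.6 kg (target 724.6 kg)
Consistency of the glass mass: the batch minus its LOI: 2000 kg (the targets, summed, come to 2000 kg; versus the stated basis of 2000 kg — any gap is answer rounding).
Adding the batch up: Σ batch = 2397 kg; ignition loss, Σ(batch × LOI) = 397.6 kg; yield = glass ÷ total batch = 83.42%.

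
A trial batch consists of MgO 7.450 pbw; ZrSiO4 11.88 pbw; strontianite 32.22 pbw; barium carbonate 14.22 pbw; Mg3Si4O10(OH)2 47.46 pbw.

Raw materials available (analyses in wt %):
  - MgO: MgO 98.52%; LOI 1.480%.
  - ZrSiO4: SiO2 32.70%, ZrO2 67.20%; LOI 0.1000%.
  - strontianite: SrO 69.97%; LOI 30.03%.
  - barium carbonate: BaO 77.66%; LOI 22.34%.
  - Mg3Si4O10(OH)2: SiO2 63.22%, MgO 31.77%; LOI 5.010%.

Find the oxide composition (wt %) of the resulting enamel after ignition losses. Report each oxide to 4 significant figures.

Values along the way are shown, with 4-significant-figure rounding, when written out. Each numeric step runs at full precision through the solve. Every reported result takes just one rounding — derived quantities, including the yield, totals, net glass mass, the five compositions, ignition loss, are carried starting from the weights per 97.88 pbw of glass in full precision, as quoted within the problem or answer text.
Per-oxide mass from batch:
  SrO: 32.22·0.6997 = 22.54 pbw
  BaO: 14.22·0.7766 = 11.04 pbw
  SiO2: 11.88·0.3270 + 47.46·0.6322 = 33.89 pbw
  ZrO2: 11.88·0.6720 = 7.983 pbw
  MgO: 7.450·0.9852 + 47.46·0.3177 = 22.42 pbw
LOI: 7.450·0.01480 + 11.88·0.001000 + 32.22·0.3003 + 14.22·0.2234 + 47.46·0.05010 = 15.35 pbw
Resulting glass, batch − LOI: 113.2 − 15.35 = 97.88 pbw (= Σ oxide masses)
wt % = 100 × oxide mass / glass mass

Glass mass = 97.88 pbw (batch 113.2 − LOI 15.35).
Composition: SrO 23.03%, BaO 11.28%, SiO2 34.62%, ZrO2 8.156%, MgO 22.90%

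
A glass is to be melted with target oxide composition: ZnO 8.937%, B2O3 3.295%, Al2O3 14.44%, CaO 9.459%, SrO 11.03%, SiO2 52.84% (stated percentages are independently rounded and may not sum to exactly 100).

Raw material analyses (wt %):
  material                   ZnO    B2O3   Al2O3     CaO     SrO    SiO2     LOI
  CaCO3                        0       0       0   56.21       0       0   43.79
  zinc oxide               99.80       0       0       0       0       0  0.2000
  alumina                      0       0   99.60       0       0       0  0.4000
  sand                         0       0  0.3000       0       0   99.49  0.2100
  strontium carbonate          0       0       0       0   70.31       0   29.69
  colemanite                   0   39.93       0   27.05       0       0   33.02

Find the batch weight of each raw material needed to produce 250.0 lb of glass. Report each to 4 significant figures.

Batch per 250.0 lb glass:
  CaCO3: 32.14 lb
  zinc oxide: 22.39 lb
  alumina: 35.85 lb
  sand: 132.8 lb
  strontium carbonate: 39.22 lb
  colemanite: 20.63 lb
Total batch = 283.0 lb; LOI loss = 33.00 lb; yield = 88.34%

Each numeric step carries full precision in every operation — intermediates are shown rounded to 4 significant digits on the page. Exactly one rounding lands on each reported value — all derived quantities (ignition loss, the six compositions, net glass mass, yield, totals) are computed at exact precision using the weight values at 250.0 lb of glass, as set out in the question or the answer.
Oxide-by-oxide targets in 250.0 lb glass:
  ZnO: 8.937% × 250.0 = 22.34 lb
  B2O3: 3.295% × 250.0 = 8.238 lb
  Al2O3: 14.44% × 250.0 = 36.10 lb
  CaO: 9.459% × 250.0 = 23.65 lb
  SrO: 11.03% × 250.0 = 27.58 lb
  SiO2: 52.84% × 250.0 = 132.1 lb
Checking each oxide sum using the reported weights, at the basis given (summed amounts equal target values once rounding is allowed for):
  ZnO: 22.39·0.9980 = 22.35 lb (target 22.34 lb)
  B2O3: 20.63·0.3993 = 8.238 lb (target 8.238 lb)
  Al2O3: 35.85·0.9960 + 132.8·0.003000 = 36.11 lb (target 36.10 lb)
  CaO: 32.14·0.5621 + 20.63·0.2705 = 23.65 lb (target 23.65 lb)
  SrO: 39.22·0.7031 = 27.58 lb (target 27.58 lb)
  SiO2: 132.8·0.9949 = 132.1 lb (target 132.1 lb)
Glass-mass sanity pass: whole batch net of LOI = 250.0 lb (the Σ of target masses is 250.0 lb; against the stated basis, 250.0 lb — rounding explains the deltas).
Batch total: Σ batch = 283.0 lb; LOI loss = Σ batch·LOI = 33.00 lb; yield, glass over the total, = 88.34%.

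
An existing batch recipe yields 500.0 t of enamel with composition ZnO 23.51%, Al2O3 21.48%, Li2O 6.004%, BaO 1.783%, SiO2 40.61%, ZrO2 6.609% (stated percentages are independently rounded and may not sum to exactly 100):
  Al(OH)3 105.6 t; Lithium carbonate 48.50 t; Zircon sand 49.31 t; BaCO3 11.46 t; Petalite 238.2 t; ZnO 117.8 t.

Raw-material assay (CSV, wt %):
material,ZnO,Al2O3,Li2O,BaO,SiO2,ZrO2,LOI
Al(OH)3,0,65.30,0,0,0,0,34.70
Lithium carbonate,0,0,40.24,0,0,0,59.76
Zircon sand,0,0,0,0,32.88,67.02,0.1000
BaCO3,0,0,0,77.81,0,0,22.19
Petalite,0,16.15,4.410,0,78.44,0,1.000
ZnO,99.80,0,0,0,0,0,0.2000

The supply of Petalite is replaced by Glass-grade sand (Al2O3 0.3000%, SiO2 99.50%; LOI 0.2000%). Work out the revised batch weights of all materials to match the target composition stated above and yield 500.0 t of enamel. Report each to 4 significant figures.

Revised batch per 500.0 t enamel:
  Al(OH)3: 163.6 t
  Lithium carbonate: 74.60 t
  Zircon sand: 49.31 t
  BaCO3: 11.46 t
  Glass-grade sand: 187.8 t
  ZnO: 117.8 t
Total batch = 604.6 t; LOI loss = 104.6 t

Intermediates appear, rounded to four significant digits, in the printout. The working math runs at exact precision end to end — exactly one rounding goes into every reported number — the derived quantities (yield, LOI, net glass mass, six oxide percentages, the totals) are rebuilt from the batch weights at 500.0 t of glass at full precision exactly as printed in question or answer.
The oxide mass targets at 500.0 t enamel:
  ZnO: 23.51% × 500.0 = 117.6 t
  Al2O3: 21.48% × 500.0 = 107.4 t
  Li2O: 6.004% × 500.0 = 30.02 t
  BaO: 1.783% × 500.0 = 8.915 t
  SiO2: 40.61% × 500.0 = 203.0 t
  ZrO2: 6.609% × 500.0 = 33.04 t
A balance pass over the oxides, with the batch weights as given, versus the basis set out (sums match the target masses up to rounding of the answer):
  ZnO: 117.8·0.9980 = 117.6 t (target 117.6 t)
  Al2O3: 163.6·0.6530 + 187.8·0.003000 = 107.4 t (target 107.4 t)
  Li2O: 74.60·0.4024 = 30.02 t (target 30.02 t)
  BaO: 11.46·0.7781 = 8.917 t (target 8.915 t)
  SiO2: 49.31·0.3288 + 187.8·0.9950 = 203.1 t (target 203.0 t)
  ZrO2: 49.31·0.6702 = 33.05 t (target 33.04 t)
The glass-mass cross-check: Σ batch − LOI loss = 500.0 t (the targets, summed, come to 500.0 t; against the stated basis, 500.0 t — gaps are rounding artifacts).
Batch grand total — Σ batch = 604.6 t; loss to ignition Σ batch·LOI = 104.6 t; glass ÷ batch gives a yield of 82.71%.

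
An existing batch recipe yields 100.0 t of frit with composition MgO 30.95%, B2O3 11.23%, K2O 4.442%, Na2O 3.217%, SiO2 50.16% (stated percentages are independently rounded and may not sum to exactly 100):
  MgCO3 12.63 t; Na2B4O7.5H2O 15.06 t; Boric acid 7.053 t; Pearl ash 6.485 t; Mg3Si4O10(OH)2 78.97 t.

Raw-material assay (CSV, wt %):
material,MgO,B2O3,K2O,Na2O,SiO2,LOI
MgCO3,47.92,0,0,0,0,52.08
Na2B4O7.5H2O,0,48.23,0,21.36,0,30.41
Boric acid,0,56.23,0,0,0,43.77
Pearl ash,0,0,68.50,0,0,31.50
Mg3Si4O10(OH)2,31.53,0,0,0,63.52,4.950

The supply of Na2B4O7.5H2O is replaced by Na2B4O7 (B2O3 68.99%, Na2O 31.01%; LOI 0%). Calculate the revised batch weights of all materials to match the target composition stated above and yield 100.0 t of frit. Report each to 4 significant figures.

Rounding to four significant digits extends to every mid-chain value as printed — all arithmetic holds full float precision through every step. Exactly one rounding goes into each reported number — derived quantities are carried from the weighed amounts per 100.0 t of glass in full precision (ignition loss, five oxide percentages, the yield, net glass mass, the totals) as written in the problem or the answer.
Target masses of each oxide per 100.0 t frit:
  MgO: 30.95% × 100.0 = 30.95 t
  B2O3: 11.23% × 100.0 = 11.23 t
  K2O: 4.442% × 100.0 = 4.442 t
  Na2O: 3.217% × 100.0 = 3.217 t
  SiO2: 50.16% × 100.0 = 50.16 t
A balance pass over the oxides, from the weights as reported, for the quoted basis mass (delivered sums recover each target up to rounding of the answer):
  MgO: 12.63·0.4792 + 78.97·0.3153 = 30.95 t (target 30.95 t)
  B2O3: 10.37·0.6899 + 7.243·0.5623 = 11.23 t (target 11.23 t)
  K2O: 6.485·0.6850 = 4.442 t (target 4.442 t)
  Na2O: 10.37·0.3101 = 3.216 t (target 3.217 t)
  SiO2: 78.97·0.6352 = 50.16 t (target 50.16 t)
Glass mass check: Σ batch − LOI loss = 100.0 t (the Σ of target masses is 100.0 t; versus the stated basis of 100.0 t — a pure rounding effect).
Batch total: Σ batch = 115.7 t; the LOI term Σ batch·LOI equals 15.70 t; yield: glass divided by total = 86.43%.

Revised batch per 100.0 t frit:
  MgCO3: 12.63 t
  Na2B4O7: 10.37 t
  Boric acid: 7.243 t
  Pearl ash: 6.485 t
  Mg3Si4O10(OH)2: 78.97 t
Total batch = 115.7 t; LOI loss = 15.70 t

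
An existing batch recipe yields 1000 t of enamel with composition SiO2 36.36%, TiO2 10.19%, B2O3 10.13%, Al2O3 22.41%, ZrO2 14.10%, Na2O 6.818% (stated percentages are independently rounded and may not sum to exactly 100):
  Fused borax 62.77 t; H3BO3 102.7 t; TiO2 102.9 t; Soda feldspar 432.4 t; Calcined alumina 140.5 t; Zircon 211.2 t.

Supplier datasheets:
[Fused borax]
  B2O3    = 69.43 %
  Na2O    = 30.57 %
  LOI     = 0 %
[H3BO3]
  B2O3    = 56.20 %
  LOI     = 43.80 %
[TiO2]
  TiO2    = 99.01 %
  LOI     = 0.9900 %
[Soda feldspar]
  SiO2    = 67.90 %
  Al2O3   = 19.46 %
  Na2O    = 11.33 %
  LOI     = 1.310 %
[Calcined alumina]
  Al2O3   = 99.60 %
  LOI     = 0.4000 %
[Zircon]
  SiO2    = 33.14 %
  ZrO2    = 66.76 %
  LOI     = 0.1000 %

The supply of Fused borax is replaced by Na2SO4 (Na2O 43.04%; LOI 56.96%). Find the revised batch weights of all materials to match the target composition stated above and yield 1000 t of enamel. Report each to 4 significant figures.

The whole derivation keeps exact precision at all times. Working values are printed, rounded to four significant figures, alongside each step — exactly one rounding is applied to every reported number. Derived quantities, including the totals, net glass mass, the six compositions, the yield, ignition loss, are re-derived from the weighed amounts on 1000 t of glass in full float precision, as written in either problem or answer.
Oxide mass targets, per 1000 t enamel:
  SiO2: 36.36% × 1000 = 363.6 t
  TiO2: 10.19% × 1000 = 101.9 t
  B2O3: 10.13% × 1000 = 101.3 t
  Al2O3: 22.41% × 1000 = 224.1 t
  ZrO2: 14.10% × 1000 = 141.0 t
  Na2O: 6.818% × 1000 = 68.18 t
Verifying the oxide balance with the batch weights as given, against the basis in use (sum by sum, the targets are met inside rounding margins):
  SiO2: 432.4·0.6790 + 211.2·0.3314 = 363.6 t (target 363.6 t)
  TiO2: 102.9·0.9901 = 101.9 t (target 101.9 t)
  B2O3: 180.2·0.5620 = 101.3 t (target 101.3 t)
  Al2O3: 432.4·0.1946 + 140.5·0.9960 = 224.1 t (target 224.1 t)
  ZrO2: 211.2·0.6676 = 141.0 t (target 141.0 t)
  Na2O: 44.58·0.4304 + 432.4·0.1133 = 68.18 t (target 68.18 t)
Auditing the glass mass value: batch total minus LOI = 1000 t (per-oxide target masses sum to 1000 t; the stated basis being 1000 t — a pure rounding effect).
Adding the batch up: Σ batch = 1112 t; LOI removed, Σ of batch·LOI: 111.8 t; glass ÷ batch gives a yield of 89.95%.

Revised batch per 1000 t enamel:
  Na2SO4: 44.58 t
  H3BO3: 180.2 t
  TiO2: 102.9 t
  Soda feldspar: 432.4 t
  Calcined alumina: 140.5 t
  Zircon: 211.2 t
Total batch = 1112 t; LOI loss = 111.8 t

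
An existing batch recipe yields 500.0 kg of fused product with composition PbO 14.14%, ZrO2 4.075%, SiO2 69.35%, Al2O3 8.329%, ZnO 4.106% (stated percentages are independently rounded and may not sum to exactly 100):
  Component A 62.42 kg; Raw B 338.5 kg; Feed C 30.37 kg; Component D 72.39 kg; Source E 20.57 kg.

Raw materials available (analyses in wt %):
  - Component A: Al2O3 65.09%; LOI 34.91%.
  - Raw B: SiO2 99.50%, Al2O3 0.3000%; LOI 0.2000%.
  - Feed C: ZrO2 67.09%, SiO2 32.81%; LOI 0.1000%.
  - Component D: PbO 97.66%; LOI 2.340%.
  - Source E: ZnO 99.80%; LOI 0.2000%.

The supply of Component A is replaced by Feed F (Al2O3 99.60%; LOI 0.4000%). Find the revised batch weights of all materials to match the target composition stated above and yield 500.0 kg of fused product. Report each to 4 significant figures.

The working math holds full precision at each step — in-progress results are displayed, with 4-significant-digit rounding, as written; each reported figure takes exactly one rounding; derived quantities, which include LOI, five oxide percentages, the yield, totals, glass mass, are computed in full precision, as set out in question or answer, starting from the weights per 500.0 kg of glass.
Target masses of each oxide per 500.0 kg fused product:
  PbO: 14.14% × 500.0 = 70.70 kg
  ZrO2: 4.075% × 500.0 = 20.38 kg
  SiO2: 69.35% × 500.0 = 346.8 kg
  Al2O3: 8.329% × 500.0 = 41.64 kg
  ZnO: 4.106% × 500.0 = 20.53 kg
A balance pass over the oxides, working from each reported weight, under the basis named above (every target is met by its sum given rounding of the digits):
  PbO: 72.39·0.9766 = 70.70 kg (target 70.70 kg)
  ZrO2: 30.37·0.6709 = 20.38 kg (target 20.38 kg)
  SiO2: 338.5·0.9950 + 30.37·0.3281 = 346.8 kg (target 346.8 kg)
  Al2O3: 40.79·0.9960 + 338.5·0.003000 = 41.64 kg (target 41.64 kg)
  ZnO: 20.57·0.9980 = 20.53 kg (target 20.53 kg)
Consistency of the glass mass: batch total minus LOI = 500.0 kg (the Σ of target masses is 500.0 kg; the stated basis being 500.0 kg — any gap is answer rounding).
Summing the batch: Σ batch = 502.6 kg; Σ batch·LOI gives LOI loss = 2.606 kg; yield = glass ÷ total batch = 99.48%.

Revised batch per 500.0 kg fused product:
  Feed F: 40.79 kg
  Raw B: 338.5 kg
  Feed C: 30.37 kg
  Component D: 72.39 kg
  Source E: 20.57 kg
Total batch = 502.6 kg; LOI loss = 2.606 kg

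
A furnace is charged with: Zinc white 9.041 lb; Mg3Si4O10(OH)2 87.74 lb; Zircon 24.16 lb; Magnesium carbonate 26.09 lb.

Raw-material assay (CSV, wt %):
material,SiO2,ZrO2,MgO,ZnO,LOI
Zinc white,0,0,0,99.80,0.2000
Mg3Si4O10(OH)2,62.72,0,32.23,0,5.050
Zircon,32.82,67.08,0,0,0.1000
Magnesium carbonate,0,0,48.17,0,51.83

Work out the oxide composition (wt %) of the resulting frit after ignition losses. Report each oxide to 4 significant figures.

In-progress results are rounded to 4 significant digits when displayed. Every computation holds exact precision at every stage. Each reported value is rounded just once. Derived quantities are re-derived starting from the weights per 129.0 lb of glass in full precision (net glass mass, yield, ignition loss, four oxide percentages, the totals), as they appear in problem or answer.
What the batch supplies per oxide:
  SiO2: 87.74·0.6272 + 24.16·0.3282 = 62.96 lb
  ZrO2: 24.16·0.6708 = 16.21 lb
  MgO: 87.74·0.3223 + 26.09·0.4817 = 40.85 lb
  ZnO: 9.041·0.9980 = 9.023 lb
LOI: 9.041·0.002000 + 87.74·0.05050 + 24.16·0.001000 + 26.09·0.5183 = 18.00 lb
The glass mass, total less LOI, = 147.0 − 18.00 = 129.0 lb (= the summed oxide contributions)
oxide / glass × 100 gives the wt %

Glass mass = 129.0 lb (batch 147.0 − LOI 18.00).
Composition: SiO2 48.79%, ZrO2 12.56%, MgO 31.65%, ZnO 6.993%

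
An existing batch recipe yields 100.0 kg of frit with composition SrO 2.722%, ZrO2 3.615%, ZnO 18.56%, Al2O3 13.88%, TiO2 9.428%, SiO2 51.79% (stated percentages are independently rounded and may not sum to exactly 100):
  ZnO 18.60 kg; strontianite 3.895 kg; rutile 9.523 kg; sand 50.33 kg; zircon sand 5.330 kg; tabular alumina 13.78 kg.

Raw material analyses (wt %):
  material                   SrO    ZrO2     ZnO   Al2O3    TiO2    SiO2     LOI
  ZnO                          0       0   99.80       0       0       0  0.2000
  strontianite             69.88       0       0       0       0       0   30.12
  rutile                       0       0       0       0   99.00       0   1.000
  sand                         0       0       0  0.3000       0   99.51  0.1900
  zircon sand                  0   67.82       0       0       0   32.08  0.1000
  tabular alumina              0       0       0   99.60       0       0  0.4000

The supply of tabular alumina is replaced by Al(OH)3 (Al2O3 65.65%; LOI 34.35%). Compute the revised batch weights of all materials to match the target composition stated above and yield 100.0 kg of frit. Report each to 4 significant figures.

Every computation carries exact precision throughout — intermediates are printed rounded to four significant digits within the worked lines; each reported result takes exactly one rounding — all derived quantities are rebuilt starting from the weights at 100.0 kg of glass at full float precision (ignition loss, the six compositions, the totals, glass mass, the yield), precisely as stated by question or answer.
The oxide mass targets at 100.0 kg frit:
  SrO: 2.722% × 100.0 = 2.722 kg
  ZrO2: 3.615% × 100.0 = 3.615 kg
  ZnO: 18.56% × 100.0 = 18.56 kg
  Al2O3: 13.88% × 100.0 = 13.88 kg
  TiO2: 9.428% × 100.0 = 9.428 kg
  SiO2: 51.79% × 100.0 = 51.79 kg
Balance tally, oxide-wise, given the weights on record, per the basis as stated (sums match the target masses modulo rounding of the values):
  SrO: 3.895·0.6988 = 2.722 kg (target 2.722 kg)
  ZrO2: 5.330·0.6782 = 3.615 kg (target 3.615 kg)
  ZnO: 18.60·0.9980 = 18.56 kg (target 18.56 kg)
  Al2O3: 50.33·0.003000 + 20.91·0.6565 = 13.88 kg (target 13.88 kg)
  TiO2: 9.523·0.9900 = 9.428 kg (target 9.428 kg)
  SiO2: 50.33·0.9951 + 5.330·0.3208 = 51.79 kg (target 51.79 kg)
Glass-mass closure: whole batch net of LOI = 100.0 kg (summing oxide targets gives 100.0 kg; basis as stated: 100.0 kg — gaps are rounding artifacts).
Batch total: Σ batch = 108.6 kg; Σ batch·LOI gives LOI loss = 8.589 kg; as yield: glass ÷ batch → 92.09%.

Revised batch per 100.0 kg frit:
  ZnO: 18.60 kg
  strontianite: 3.895 kg
  rutile: 9.523 kg
  sand: 50.33 kg
  zircon sand: 5.330 kg
  Al(OH)3: 20.91 kg
Total batch = 108.6 kg; LOI loss = 8.589 kg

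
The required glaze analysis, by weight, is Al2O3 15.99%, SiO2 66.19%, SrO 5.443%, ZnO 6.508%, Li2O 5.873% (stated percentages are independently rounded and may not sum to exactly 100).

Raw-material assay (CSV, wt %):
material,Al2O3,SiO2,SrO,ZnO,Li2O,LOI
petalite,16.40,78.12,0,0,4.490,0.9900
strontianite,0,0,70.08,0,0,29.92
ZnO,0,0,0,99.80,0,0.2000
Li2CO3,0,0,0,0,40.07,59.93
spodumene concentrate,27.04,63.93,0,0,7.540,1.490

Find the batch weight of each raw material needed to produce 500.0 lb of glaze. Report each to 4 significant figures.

Intermediates appear rounded off to 4 significant figures when written out — the working math runs at exact precision end to end; a single rounding completes every reported value — the derived quantities, which include yield, LOI, five oxide percentages, glass mass, the totals, are computed at full float precision, as given in the question or the answer, using the weight values per 500.0 lb of glass.
Oxide-by-oxide targets in 500.0 lb glaze:
  Al2O3: 15.99% × 500.0 = 79.95 lb
  SiO2: 66.19% × 500.0 = 331.0 lb
  SrO: 5.443% × 500.0 = 27.22 lb
  ZnO: 6.508% × 500.0 = 32.54 lb
  Li2O: 5.873% × 500.0 = 29.36 lb
Checking each oxide sum using the reported weights, on the stated basis (every target is met by its sum net of answer rounding effects):
  Al2O3: 360.7·0.1640 + 76.90·0.2704 = 79.95 lb (target 79.95 lb)
  SiO2: 360.7·0.7812 + 76.90·0.6393 = 330.9 lb (target 331.0 lb)
  SrO: 38.83·0.7008 = 27.21 lb (target 27.22 lb)
  ZnO: 32.61·0.9980 = 32.54 lb (target 32.54 lb)
  Li2O: 360.7·0.04490 + 18.40·0.4007 + 76.90·0.07540 = 29.37 lb (target 29.36 lb)
Mass balance on the glass: net batch after ignition = 500.0 lb (targets for the oxides total 500.0 lb; the stated basis being 500.0 lb — rounding explains the deltas).
Batch grand total — Σ batch = 527.4 lb; LOI loss = Σ batch·LOI = 27.43 lb; yield, glass over the total, = 94.80%.

Batch per 500.0 lb glaze:
  petalite: 360.7 lb
  strontianite: 38.83 lb
  ZnO: 32.61 lb
  Li2CO3: 18.40 lb
  spodumene concentrate: 76.90 lb
Total batch = 527.4 lb; LOI loss = 27.43 lb; yield = 94.80%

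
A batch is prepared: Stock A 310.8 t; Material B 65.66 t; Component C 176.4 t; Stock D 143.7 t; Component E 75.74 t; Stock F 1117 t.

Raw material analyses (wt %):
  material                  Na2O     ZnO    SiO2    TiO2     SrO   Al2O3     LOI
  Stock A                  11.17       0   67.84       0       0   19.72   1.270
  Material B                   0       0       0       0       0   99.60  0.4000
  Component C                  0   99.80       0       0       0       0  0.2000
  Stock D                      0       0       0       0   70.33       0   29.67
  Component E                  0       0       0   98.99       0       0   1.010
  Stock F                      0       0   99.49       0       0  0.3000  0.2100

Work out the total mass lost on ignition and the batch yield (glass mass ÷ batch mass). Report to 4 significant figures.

Exact precision is kept all the way through. Working values are shown rounded to four significant figures within the worked lines — each reported number takes exactly one rounding; the derived quantities (the six compositions, LOI, the yield, net glass mass, totals) are carried starting from the weights on 1839 t of glass at exact precision as set out in question or answer.
Per-material ignition loss:
  Stock A: 310.8 × 0.01270 = 3.947 t
  Material B: 65.66 × 0.004000 = 0.2626 t
  Component C: 176.4 × 0.002000 = 0.3528 t
  Stock D: 143.7 × 0.2967 = 42.64 t
  Component E: 75.74 × 0.01010 = 0.7650 t
  Stock F: 1117 × 0.002100 = 2.346 t
Total LOI = 50.31 t
Glass = batch − LOI = 1889 − 50.31 = 1839 t

LOI loss = 50.31 t; glass = 1839 t; yield = 97.34%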